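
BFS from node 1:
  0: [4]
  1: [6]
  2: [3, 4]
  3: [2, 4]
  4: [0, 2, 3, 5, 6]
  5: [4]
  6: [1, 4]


Visit 1, enqueue [6]
Visit 6, enqueue [4]
Visit 4, enqueue [0, 2, 3, 5]
Visit 0, enqueue []
Visit 2, enqueue []
Visit 3, enqueue []
Visit 5, enqueue []

BFS order: [1, 6, 4, 0, 2, 3, 5]


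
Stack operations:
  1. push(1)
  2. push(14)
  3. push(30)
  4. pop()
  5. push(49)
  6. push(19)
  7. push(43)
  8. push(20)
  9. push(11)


push(1) -> [1]
push(14) -> [1, 14]
push(30) -> [1, 14, 30]
pop()->30, [1, 14]
push(49) -> [1, 14, 49]
push(19) -> [1, 14, 49, 19]
push(43) -> [1, 14, 49, 19, 43]
push(20) -> [1, 14, 49, 19, 43, 20]
push(11) -> [1, 14, 49, 19, 43, 20, 11]

Final stack: [1, 14, 49, 19, 43, 20, 11]


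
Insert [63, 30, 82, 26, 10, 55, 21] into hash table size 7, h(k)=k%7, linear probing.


Insert 63: h=0 -> slot 0
Insert 30: h=2 -> slot 2
Insert 82: h=5 -> slot 5
Insert 26: h=5, 1 probes -> slot 6
Insert 10: h=3 -> slot 3
Insert 55: h=6, 2 probes -> slot 1
Insert 21: h=0, 4 probes -> slot 4

Table: [63, 55, 30, 10, 21, 82, 26]


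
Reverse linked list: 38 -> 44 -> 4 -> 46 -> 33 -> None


Step 1: curr=38, set curr.next=prev(None) | reversed so far: 38
Step 2: curr=44, set curr.next=prev(38) | reversed so far: 44 -> 38
Step 3: curr=4, set curr.next=prev(44) | reversed so far: 4 -> 44 -> 38
Step 4: curr=46, set curr.next=prev(4) | reversed so far: 46 -> 4 -> 44 -> 38
Step 5: curr=33, set curr.next=prev(46) | reversed so far: 33 -> 46 -> 4 -> 44 -> 38

33 -> 46 -> 4 -> 44 -> 38 -> None


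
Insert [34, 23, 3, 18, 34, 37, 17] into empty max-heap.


Insert 34: [34]
Insert 23: [34, 23]
Insert 3: [34, 23, 3]
Insert 18: [34, 23, 3, 18]
Insert 34: [34, 34, 3, 18, 23]
Insert 37: [37, 34, 34, 18, 23, 3]
Insert 17: [37, 34, 34, 18, 23, 3, 17]

Final heap: [37, 34, 34, 18, 23, 3, 17]


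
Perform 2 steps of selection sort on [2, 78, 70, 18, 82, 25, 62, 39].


Initial: [2, 78, 70, 18, 82, 25, 62, 39]
Step 1: min=2 at 0
  Swap: [2, 78, 70, 18, 82, 25, 62, 39]
Step 2: min=18 at 3
  Swap: [2, 18, 70, 78, 82, 25, 62, 39]

After 2 steps: [2, 18, 70, 78, 82, 25, 62, 39]


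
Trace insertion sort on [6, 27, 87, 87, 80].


Initial: [6, 27, 87, 87, 80]
Insert 27: [6, 27, 87, 87, 80]
Insert 87: [6, 27, 87, 87, 80]
Insert 87: [6, 27, 87, 87, 80]
Insert 80: [6, 27, 80, 87, 87]

Sorted: [6, 27, 80, 87, 87]


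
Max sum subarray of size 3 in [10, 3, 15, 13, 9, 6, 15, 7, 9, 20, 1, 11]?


[0:3]: 28
[1:4]: 31
[2:5]: 37
[3:6]: 28
[4:7]: 30
[5:8]: 28
[6:9]: 31
[7:10]: 36
[8:11]: 30
[9:12]: 32

Max: 37 at [2:5]


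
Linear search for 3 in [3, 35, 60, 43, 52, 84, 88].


i=0: 3==3 found!

Found at 0, 1 comps


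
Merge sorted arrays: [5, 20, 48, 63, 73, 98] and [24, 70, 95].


Take 5 from A
Take 20 from A
Take 24 from B
Take 48 from A
Take 63 from A
Take 70 from B
Take 73 from A
Take 95 from B

Merged: [5, 20, 24, 48, 63, 70, 73, 95, 98]


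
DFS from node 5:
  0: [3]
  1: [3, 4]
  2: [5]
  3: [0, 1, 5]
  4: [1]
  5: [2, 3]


Visit 5, push [3, 2]
Visit 2, push []
Visit 3, push [1, 0]
Visit 0, push []
Visit 1, push [4]
Visit 4, push []

DFS order: [5, 2, 3, 0, 1, 4]


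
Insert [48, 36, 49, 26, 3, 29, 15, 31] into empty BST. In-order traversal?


Insert 48: root
Insert 36: L from 48
Insert 49: R from 48
Insert 26: L from 48 -> L from 36
Insert 3: L from 48 -> L from 36 -> L from 26
Insert 29: L from 48 -> L from 36 -> R from 26
Insert 15: L from 48 -> L from 36 -> L from 26 -> R from 3
Insert 31: L from 48 -> L from 36 -> R from 26 -> R from 29

In-order: [3, 15, 26, 29, 31, 36, 48, 49]


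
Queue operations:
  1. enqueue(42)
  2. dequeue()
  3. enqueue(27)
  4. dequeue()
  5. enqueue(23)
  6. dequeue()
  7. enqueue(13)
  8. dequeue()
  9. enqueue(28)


enqueue(42) -> [42]
dequeue()->42, []
enqueue(27) -> [27]
dequeue()->27, []
enqueue(23) -> [23]
dequeue()->23, []
enqueue(13) -> [13]
dequeue()->13, []
enqueue(28) -> [28]

Final queue: [28]


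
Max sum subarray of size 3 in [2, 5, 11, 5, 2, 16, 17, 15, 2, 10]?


[0:3]: 18
[1:4]: 21
[2:5]: 18
[3:6]: 23
[4:7]: 35
[5:8]: 48
[6:9]: 34
[7:10]: 27

Max: 48 at [5:8]


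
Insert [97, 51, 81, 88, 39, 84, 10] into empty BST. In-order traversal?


Insert 97: root
Insert 51: L from 97
Insert 81: L from 97 -> R from 51
Insert 88: L from 97 -> R from 51 -> R from 81
Insert 39: L from 97 -> L from 51
Insert 84: L from 97 -> R from 51 -> R from 81 -> L from 88
Insert 10: L from 97 -> L from 51 -> L from 39

In-order: [10, 39, 51, 81, 84, 88, 97]


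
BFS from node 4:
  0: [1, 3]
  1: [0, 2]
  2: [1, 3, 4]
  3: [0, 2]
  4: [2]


Visit 4, enqueue [2]
Visit 2, enqueue [1, 3]
Visit 1, enqueue [0]
Visit 3, enqueue []
Visit 0, enqueue []

BFS order: [4, 2, 1, 3, 0]


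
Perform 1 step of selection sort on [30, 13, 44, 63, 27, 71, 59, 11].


Initial: [30, 13, 44, 63, 27, 71, 59, 11]
Step 1: min=11 at 7
  Swap: [11, 13, 44, 63, 27, 71, 59, 30]

After 1 step: [11, 13, 44, 63, 27, 71, 59, 30]


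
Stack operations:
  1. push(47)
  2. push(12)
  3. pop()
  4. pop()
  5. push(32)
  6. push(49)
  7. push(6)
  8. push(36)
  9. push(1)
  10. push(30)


push(47) -> [47]
push(12) -> [47, 12]
pop()->12, [47]
pop()->47, []
push(32) -> [32]
push(49) -> [32, 49]
push(6) -> [32, 49, 6]
push(36) -> [32, 49, 6, 36]
push(1) -> [32, 49, 6, 36, 1]
push(30) -> [32, 49, 6, 36, 1, 30]

Final stack: [32, 49, 6, 36, 1, 30]


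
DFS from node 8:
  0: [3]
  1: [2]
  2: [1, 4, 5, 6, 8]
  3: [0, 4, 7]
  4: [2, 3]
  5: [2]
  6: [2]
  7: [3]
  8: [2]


Visit 8, push [2]
Visit 2, push [6, 5, 4, 1]
Visit 1, push []
Visit 4, push [3]
Visit 3, push [7, 0]
Visit 0, push []
Visit 7, push []
Visit 5, push []
Visit 6, push []

DFS order: [8, 2, 1, 4, 3, 0, 7, 5, 6]


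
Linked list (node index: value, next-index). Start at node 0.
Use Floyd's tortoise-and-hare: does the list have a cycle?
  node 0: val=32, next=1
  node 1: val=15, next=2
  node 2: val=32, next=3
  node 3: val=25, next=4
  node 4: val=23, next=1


Floyd's tortoise (slow, +1) and hare (fast, +2):
  init: slow=0, fast=0
  step 1: slow=1, fast=2
  step 2: slow=2, fast=4
  step 3: slow=3, fast=2
  step 4: slow=4, fast=4
  slow == fast at node 4: cycle detected

Cycle: yes


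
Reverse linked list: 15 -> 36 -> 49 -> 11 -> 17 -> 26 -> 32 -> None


Step 1: curr=15, set curr.next=prev(None) | reversed so far: 15
Step 2: curr=36, set curr.next=prev(15) | reversed so far: 36 -> 15
Step 3: curr=49, set curr.next=prev(36) | reversed so far: 49 -> 36 -> 15
Step 4: curr=11, set curr.next=prev(49) | reversed so far: 11 -> 49 -> 36 -> 15
Step 5: curr=17, set curr.next=prev(11) | reversed so far: 17 -> 11 -> 49 -> 36 -> 15
Step 6: curr=26, set curr.next=prev(17) | reversed so far: 26 -> 17 -> 11 -> 49 -> 36 -> 15
Step 7: curr=32, set curr.next=prev(26) | reversed so far: 32 -> 26 -> 17 -> 11 -> 49 -> 36 -> 15

32 -> 26 -> 17 -> 11 -> 49 -> 36 -> 15 -> None


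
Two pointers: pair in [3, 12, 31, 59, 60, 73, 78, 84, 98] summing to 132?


lo=0(3)+hi=8(98)=101
lo=1(12)+hi=8(98)=110
lo=2(31)+hi=8(98)=129
lo=3(59)+hi=8(98)=157
lo=3(59)+hi=7(84)=143
lo=3(59)+hi=6(78)=137
lo=3(59)+hi=5(73)=132

Yes: 59+73=132


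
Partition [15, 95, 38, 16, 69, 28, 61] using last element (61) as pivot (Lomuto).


Pivot: 61
  15 <= 61: advance i (no swap)
  38 <= 61: swap -> [15, 38, 95, 16, 69, 28, 61]
  16 <= 61: swap -> [15, 38, 16, 95, 69, 28, 61]
  28 <= 61: swap -> [15, 38, 16, 28, 69, 95, 61]
Place pivot at 4: [15, 38, 16, 28, 61, 95, 69]

Partitioned: [15, 38, 16, 28, 61, 95, 69]


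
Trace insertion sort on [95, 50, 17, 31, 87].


Initial: [95, 50, 17, 31, 87]
Insert 50: [50, 95, 17, 31, 87]
Insert 17: [17, 50, 95, 31, 87]
Insert 31: [17, 31, 50, 95, 87]
Insert 87: [17, 31, 50, 87, 95]

Sorted: [17, 31, 50, 87, 95]


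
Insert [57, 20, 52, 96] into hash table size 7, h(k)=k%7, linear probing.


Insert 57: h=1 -> slot 1
Insert 20: h=6 -> slot 6
Insert 52: h=3 -> slot 3
Insert 96: h=5 -> slot 5

Table: [None, 57, None, 52, None, 96, 20]


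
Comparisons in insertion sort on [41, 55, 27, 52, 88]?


Algorithm: insertion sort
Input: [41, 55, 27, 52, 88]
Sorted: [27, 41, 52, 55, 88]

6


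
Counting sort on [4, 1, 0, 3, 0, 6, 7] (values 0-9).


Input: [4, 1, 0, 3, 0, 6, 7]
Counts: [2, 1, 0, 1, 1, 0, 1, 1, 0, 0]

Sorted: [0, 0, 1, 3, 4, 6, 7]


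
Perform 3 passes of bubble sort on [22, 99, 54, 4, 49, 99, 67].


Initial: [22, 99, 54, 4, 49, 99, 67]
Pass 1: [22, 54, 4, 49, 99, 67, 99] (4 swaps)
Pass 2: [22, 4, 49, 54, 67, 99, 99] (3 swaps)
Pass 3: [4, 22, 49, 54, 67, 99, 99] (1 swaps)

After 3 passes: [4, 22, 49, 54, 67, 99, 99]


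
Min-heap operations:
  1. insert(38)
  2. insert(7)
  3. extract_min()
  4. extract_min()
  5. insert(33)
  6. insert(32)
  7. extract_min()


insert(38) -> [38]
insert(7) -> [7, 38]
extract_min()->7, [38]
extract_min()->38, []
insert(33) -> [33]
insert(32) -> [32, 33]
extract_min()->32, [33]

Final heap: [33]


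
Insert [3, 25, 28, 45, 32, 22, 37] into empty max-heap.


Insert 3: [3]
Insert 25: [25, 3]
Insert 28: [28, 3, 25]
Insert 45: [45, 28, 25, 3]
Insert 32: [45, 32, 25, 3, 28]
Insert 22: [45, 32, 25, 3, 28, 22]
Insert 37: [45, 32, 37, 3, 28, 22, 25]

Final heap: [45, 32, 37, 3, 28, 22, 25]


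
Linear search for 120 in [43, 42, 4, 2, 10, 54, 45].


i=0: 43!=120
i=1: 42!=120
i=2: 4!=120
i=3: 2!=120
i=4: 10!=120
i=5: 54!=120
i=6: 45!=120

Not found, 7 comps


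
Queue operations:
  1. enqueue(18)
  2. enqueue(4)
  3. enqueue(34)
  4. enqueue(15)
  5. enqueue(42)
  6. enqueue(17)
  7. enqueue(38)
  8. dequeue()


enqueue(18) -> [18]
enqueue(4) -> [18, 4]
enqueue(34) -> [18, 4, 34]
enqueue(15) -> [18, 4, 34, 15]
enqueue(42) -> [18, 4, 34, 15, 42]
enqueue(17) -> [18, 4, 34, 15, 42, 17]
enqueue(38) -> [18, 4, 34, 15, 42, 17, 38]
dequeue()->18, [4, 34, 15, 42, 17, 38]

Final queue: [4, 34, 15, 42, 17, 38]


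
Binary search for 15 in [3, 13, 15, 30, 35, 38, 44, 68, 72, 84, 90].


Step 1: lo=0, hi=10, mid=5, val=38
Step 2: lo=0, hi=4, mid=2, val=15

Found at index 2


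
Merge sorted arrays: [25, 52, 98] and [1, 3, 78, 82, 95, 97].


Take 1 from B
Take 3 from B
Take 25 from A
Take 52 from A
Take 78 from B
Take 82 from B
Take 95 from B
Take 97 from B

Merged: [1, 3, 25, 52, 78, 82, 95, 97, 98]


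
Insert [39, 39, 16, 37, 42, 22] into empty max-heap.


Insert 39: [39]
Insert 39: [39, 39]
Insert 16: [39, 39, 16]
Insert 37: [39, 39, 16, 37]
Insert 42: [42, 39, 16, 37, 39]
Insert 22: [42, 39, 22, 37, 39, 16]

Final heap: [42, 39, 22, 37, 39, 16]


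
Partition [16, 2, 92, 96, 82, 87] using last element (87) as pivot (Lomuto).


Pivot: 87
  16 <= 87: advance i (no swap)
  2 <= 87: advance i (no swap)
  82 <= 87: swap -> [16, 2, 82, 96, 92, 87]
Place pivot at 3: [16, 2, 82, 87, 92, 96]

Partitioned: [16, 2, 82, 87, 92, 96]


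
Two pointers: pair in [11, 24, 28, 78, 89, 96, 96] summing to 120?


lo=0(11)+hi=6(96)=107
lo=1(24)+hi=6(96)=120

Yes: 24+96=120


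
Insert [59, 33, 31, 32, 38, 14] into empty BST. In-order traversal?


Insert 59: root
Insert 33: L from 59
Insert 31: L from 59 -> L from 33
Insert 32: L from 59 -> L from 33 -> R from 31
Insert 38: L from 59 -> R from 33
Insert 14: L from 59 -> L from 33 -> L from 31

In-order: [14, 31, 32, 33, 38, 59]


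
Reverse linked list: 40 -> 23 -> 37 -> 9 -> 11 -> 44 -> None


Step 1: curr=40, set curr.next=prev(None) | reversed so far: 40
Step 2: curr=23, set curr.next=prev(40) | reversed so far: 23 -> 40
Step 3: curr=37, set curr.next=prev(23) | reversed so far: 37 -> 23 -> 40
Step 4: curr=9, set curr.next=prev(37) | reversed so far: 9 -> 37 -> 23 -> 40
Step 5: curr=11, set curr.next=prev(9) | reversed so far: 11 -> 9 -> 37 -> 23 -> 40
Step 6: curr=44, set curr.next=prev(11) | reversed so far: 44 -> 11 -> 9 -> 37 -> 23 -> 40

44 -> 11 -> 9 -> 37 -> 23 -> 40 -> None


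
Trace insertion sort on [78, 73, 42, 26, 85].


Initial: [78, 73, 42, 26, 85]
Insert 73: [73, 78, 42, 26, 85]
Insert 42: [42, 73, 78, 26, 85]
Insert 26: [26, 42, 73, 78, 85]
Insert 85: [26, 42, 73, 78, 85]

Sorted: [26, 42, 73, 78, 85]


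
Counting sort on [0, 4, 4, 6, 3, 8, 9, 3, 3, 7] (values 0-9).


Input: [0, 4, 4, 6, 3, 8, 9, 3, 3, 7]
Counts: [1, 0, 0, 3, 2, 0, 1, 1, 1, 1]

Sorted: [0, 3, 3, 3, 4, 4, 6, 7, 8, 9]


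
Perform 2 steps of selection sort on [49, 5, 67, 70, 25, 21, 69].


Initial: [49, 5, 67, 70, 25, 21, 69]
Step 1: min=5 at 1
  Swap: [5, 49, 67, 70, 25, 21, 69]
Step 2: min=21 at 5
  Swap: [5, 21, 67, 70, 25, 49, 69]

After 2 steps: [5, 21, 67, 70, 25, 49, 69]


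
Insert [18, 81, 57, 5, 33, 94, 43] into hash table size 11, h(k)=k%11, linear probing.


Insert 18: h=7 -> slot 7
Insert 81: h=4 -> slot 4
Insert 57: h=2 -> slot 2
Insert 5: h=5 -> slot 5
Insert 33: h=0 -> slot 0
Insert 94: h=6 -> slot 6
Insert 43: h=10 -> slot 10

Table: [33, None, 57, None, 81, 5, 94, 18, None, None, 43]


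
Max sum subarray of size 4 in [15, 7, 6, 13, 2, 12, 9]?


[0:4]: 41
[1:5]: 28
[2:6]: 33
[3:7]: 36

Max: 41 at [0:4]


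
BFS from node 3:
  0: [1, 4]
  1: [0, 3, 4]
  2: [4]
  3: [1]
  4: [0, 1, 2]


Visit 3, enqueue [1]
Visit 1, enqueue [0, 4]
Visit 0, enqueue []
Visit 4, enqueue [2]
Visit 2, enqueue []

BFS order: [3, 1, 0, 4, 2]


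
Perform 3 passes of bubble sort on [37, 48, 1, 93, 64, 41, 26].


Initial: [37, 48, 1, 93, 64, 41, 26]
Pass 1: [37, 1, 48, 64, 41, 26, 93] (4 swaps)
Pass 2: [1, 37, 48, 41, 26, 64, 93] (3 swaps)
Pass 3: [1, 37, 41, 26, 48, 64, 93] (2 swaps)

After 3 passes: [1, 37, 41, 26, 48, 64, 93]


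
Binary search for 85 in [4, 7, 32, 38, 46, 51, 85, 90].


Step 1: lo=0, hi=7, mid=3, val=38
Step 2: lo=4, hi=7, mid=5, val=51
Step 3: lo=6, hi=7, mid=6, val=85

Found at index 6


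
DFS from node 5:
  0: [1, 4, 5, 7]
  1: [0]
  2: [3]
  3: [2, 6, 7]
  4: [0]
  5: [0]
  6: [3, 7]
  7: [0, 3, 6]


Visit 5, push [0]
Visit 0, push [7, 4, 1]
Visit 1, push []
Visit 4, push []
Visit 7, push [6, 3]
Visit 3, push [6, 2]
Visit 2, push []
Visit 6, push []

DFS order: [5, 0, 1, 4, 7, 3, 2, 6]


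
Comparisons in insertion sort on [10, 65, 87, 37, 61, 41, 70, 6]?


Algorithm: insertion sort
Input: [10, 65, 87, 37, 61, 41, 70, 6]
Sorted: [6, 10, 37, 41, 61, 65, 70, 87]

21


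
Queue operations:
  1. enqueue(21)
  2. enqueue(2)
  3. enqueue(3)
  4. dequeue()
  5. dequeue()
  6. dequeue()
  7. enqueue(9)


enqueue(21) -> [21]
enqueue(2) -> [21, 2]
enqueue(3) -> [21, 2, 3]
dequeue()->21, [2, 3]
dequeue()->2, [3]
dequeue()->3, []
enqueue(9) -> [9]

Final queue: [9]


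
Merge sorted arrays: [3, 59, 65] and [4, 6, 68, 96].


Take 3 from A
Take 4 from B
Take 6 from B
Take 59 from A
Take 65 from A

Merged: [3, 4, 6, 59, 65, 68, 96]


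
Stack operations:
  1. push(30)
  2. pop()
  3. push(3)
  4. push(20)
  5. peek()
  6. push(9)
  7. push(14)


push(30) -> [30]
pop()->30, []
push(3) -> [3]
push(20) -> [3, 20]
peek()->20
push(9) -> [3, 20, 9]
push(14) -> [3, 20, 9, 14]

Final stack: [3, 20, 9, 14]


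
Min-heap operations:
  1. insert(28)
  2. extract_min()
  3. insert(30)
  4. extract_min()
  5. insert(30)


insert(28) -> [28]
extract_min()->28, []
insert(30) -> [30]
extract_min()->30, []
insert(30) -> [30]

Final heap: [30]


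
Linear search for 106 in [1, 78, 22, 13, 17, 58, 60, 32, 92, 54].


i=0: 1!=106
i=1: 78!=106
i=2: 22!=106
i=3: 13!=106
i=4: 17!=106
i=5: 58!=106
i=6: 60!=106
i=7: 32!=106
i=8: 92!=106
i=9: 54!=106

Not found, 10 comps


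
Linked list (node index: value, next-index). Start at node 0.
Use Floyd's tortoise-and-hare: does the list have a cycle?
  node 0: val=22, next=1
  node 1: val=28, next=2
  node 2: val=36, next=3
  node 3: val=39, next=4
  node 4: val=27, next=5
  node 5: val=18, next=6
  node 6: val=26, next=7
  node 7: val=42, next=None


Floyd's tortoise (slow, +1) and hare (fast, +2):
  init: slow=0, fast=0
  step 1: slow=1, fast=2
  step 2: slow=2, fast=4
  step 3: slow=3, fast=6
  step 4: fast 6->7->None, no cycle

Cycle: no


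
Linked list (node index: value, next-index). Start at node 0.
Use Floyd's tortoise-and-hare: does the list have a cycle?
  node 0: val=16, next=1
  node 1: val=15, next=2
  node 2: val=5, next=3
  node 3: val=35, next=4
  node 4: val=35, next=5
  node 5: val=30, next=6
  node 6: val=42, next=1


Floyd's tortoise (slow, +1) and hare (fast, +2):
  init: slow=0, fast=0
  step 1: slow=1, fast=2
  step 2: slow=2, fast=4
  step 3: slow=3, fast=6
  step 4: slow=4, fast=2
  step 5: slow=5, fast=4
  step 6: slow=6, fast=6
  slow == fast at node 6: cycle detected

Cycle: yes


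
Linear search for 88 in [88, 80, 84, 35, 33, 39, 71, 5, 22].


i=0: 88==88 found!

Found at 0, 1 comps


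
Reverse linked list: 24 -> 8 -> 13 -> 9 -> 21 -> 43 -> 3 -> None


Step 1: curr=24, set curr.next=prev(None) | reversed so far: 24
Step 2: curr=8, set curr.next=prev(24) | reversed so far: 8 -> 24
Step 3: curr=13, set curr.next=prev(8) | reversed so far: 13 -> 8 -> 24
Step 4: curr=9, set curr.next=prev(13) | reversed so far: 9 -> 13 -> 8 -> 24
Step 5: curr=21, set curr.next=prev(9) | reversed so far: 21 -> 9 -> 13 -> 8 -> 24
Step 6: curr=43, set curr.next=prev(21) | reversed so far: 43 -> 21 -> 9 -> 13 -> 8 -> 24
Step 7: curr=3, set curr.next=prev(43) | reversed so far: 3 -> 43 -> 21 -> 9 -> 13 -> 8 -> 24

3 -> 43 -> 21 -> 9 -> 13 -> 8 -> 24 -> None


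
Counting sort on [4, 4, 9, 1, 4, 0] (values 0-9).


Input: [4, 4, 9, 1, 4, 0]
Counts: [1, 1, 0, 0, 3, 0, 0, 0, 0, 1]

Sorted: [0, 1, 4, 4, 4, 9]


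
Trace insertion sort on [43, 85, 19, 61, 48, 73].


Initial: [43, 85, 19, 61, 48, 73]
Insert 85: [43, 85, 19, 61, 48, 73]
Insert 19: [19, 43, 85, 61, 48, 73]
Insert 61: [19, 43, 61, 85, 48, 73]
Insert 48: [19, 43, 48, 61, 85, 73]
Insert 73: [19, 43, 48, 61, 73, 85]

Sorted: [19, 43, 48, 61, 73, 85]


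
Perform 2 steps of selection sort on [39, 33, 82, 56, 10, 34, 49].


Initial: [39, 33, 82, 56, 10, 34, 49]
Step 1: min=10 at 4
  Swap: [10, 33, 82, 56, 39, 34, 49]
Step 2: min=33 at 1
  Swap: [10, 33, 82, 56, 39, 34, 49]

After 2 steps: [10, 33, 82, 56, 39, 34, 49]


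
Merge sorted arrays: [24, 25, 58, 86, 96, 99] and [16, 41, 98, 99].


Take 16 from B
Take 24 from A
Take 25 from A
Take 41 from B
Take 58 from A
Take 86 from A
Take 96 from A
Take 98 from B
Take 99 from A

Merged: [16, 24, 25, 41, 58, 86, 96, 98, 99, 99]


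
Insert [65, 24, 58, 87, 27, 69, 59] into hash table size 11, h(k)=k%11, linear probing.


Insert 65: h=10 -> slot 10
Insert 24: h=2 -> slot 2
Insert 58: h=3 -> slot 3
Insert 87: h=10, 1 probes -> slot 0
Insert 27: h=5 -> slot 5
Insert 69: h=3, 1 probes -> slot 4
Insert 59: h=4, 2 probes -> slot 6

Table: [87, None, 24, 58, 69, 27, 59, None, None, None, 65]


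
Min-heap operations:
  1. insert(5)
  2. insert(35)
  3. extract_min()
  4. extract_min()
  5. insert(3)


insert(5) -> [5]
insert(35) -> [5, 35]
extract_min()->5, [35]
extract_min()->35, []
insert(3) -> [3]

Final heap: [3]


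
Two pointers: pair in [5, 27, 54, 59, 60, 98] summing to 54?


lo=0(5)+hi=5(98)=103
lo=0(5)+hi=4(60)=65
lo=0(5)+hi=3(59)=64
lo=0(5)+hi=2(54)=59
lo=0(5)+hi=1(27)=32

No pair found


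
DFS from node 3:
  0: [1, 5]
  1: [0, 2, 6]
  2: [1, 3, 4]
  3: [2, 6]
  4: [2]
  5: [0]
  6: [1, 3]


Visit 3, push [6, 2]
Visit 2, push [4, 1]
Visit 1, push [6, 0]
Visit 0, push [5]
Visit 5, push []
Visit 6, push []
Visit 4, push []

DFS order: [3, 2, 1, 0, 5, 6, 4]


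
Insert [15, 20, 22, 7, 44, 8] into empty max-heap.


Insert 15: [15]
Insert 20: [20, 15]
Insert 22: [22, 15, 20]
Insert 7: [22, 15, 20, 7]
Insert 44: [44, 22, 20, 7, 15]
Insert 8: [44, 22, 20, 7, 15, 8]

Final heap: [44, 22, 20, 7, 15, 8]


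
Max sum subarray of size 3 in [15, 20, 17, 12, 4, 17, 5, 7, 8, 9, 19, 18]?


[0:3]: 52
[1:4]: 49
[2:5]: 33
[3:6]: 33
[4:7]: 26
[5:8]: 29
[6:9]: 20
[7:10]: 24
[8:11]: 36
[9:12]: 46

Max: 52 at [0:3]


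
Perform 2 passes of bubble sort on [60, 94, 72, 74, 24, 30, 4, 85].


Initial: [60, 94, 72, 74, 24, 30, 4, 85]
Pass 1: [60, 72, 74, 24, 30, 4, 85, 94] (6 swaps)
Pass 2: [60, 72, 24, 30, 4, 74, 85, 94] (3 swaps)

After 2 passes: [60, 72, 24, 30, 4, 74, 85, 94]


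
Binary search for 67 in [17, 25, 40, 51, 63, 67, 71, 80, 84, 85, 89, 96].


Step 1: lo=0, hi=11, mid=5, val=67

Found at index 5


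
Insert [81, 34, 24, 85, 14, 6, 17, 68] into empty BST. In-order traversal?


Insert 81: root
Insert 34: L from 81
Insert 24: L from 81 -> L from 34
Insert 85: R from 81
Insert 14: L from 81 -> L from 34 -> L from 24
Insert 6: L from 81 -> L from 34 -> L from 24 -> L from 14
Insert 17: L from 81 -> L from 34 -> L from 24 -> R from 14
Insert 68: L from 81 -> R from 34

In-order: [6, 14, 17, 24, 34, 68, 81, 85]


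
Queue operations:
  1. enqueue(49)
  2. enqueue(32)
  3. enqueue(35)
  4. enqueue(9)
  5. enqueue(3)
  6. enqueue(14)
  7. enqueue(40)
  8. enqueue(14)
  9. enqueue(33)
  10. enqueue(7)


enqueue(49) -> [49]
enqueue(32) -> [49, 32]
enqueue(35) -> [49, 32, 35]
enqueue(9) -> [49, 32, 35, 9]
enqueue(3) -> [49, 32, 35, 9, 3]
enqueue(14) -> [49, 32, 35, 9, 3, 14]
enqueue(40) -> [49, 32, 35, 9, 3, 14, 40]
enqueue(14) -> [49, 32, 35, 9, 3, 14, 40, 14]
enqueue(33) -> [49, 32, 35, 9, 3, 14, 40, 14, 33]
enqueue(7) -> [49, 32, 35, 9, 3, 14, 40, 14, 33, 7]

Final queue: [49, 32, 35, 9, 3, 14, 40, 14, 33, 7]


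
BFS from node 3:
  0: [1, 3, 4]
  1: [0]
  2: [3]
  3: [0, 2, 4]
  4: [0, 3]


Visit 3, enqueue [0, 2, 4]
Visit 0, enqueue [1]
Visit 2, enqueue []
Visit 4, enqueue []
Visit 1, enqueue []

BFS order: [3, 0, 2, 4, 1]


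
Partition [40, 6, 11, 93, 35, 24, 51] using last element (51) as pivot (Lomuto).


Pivot: 51
  40 <= 51: advance i (no swap)
  6 <= 51: advance i (no swap)
  11 <= 51: advance i (no swap)
  35 <= 51: swap -> [40, 6, 11, 35, 93, 24, 51]
  24 <= 51: swap -> [40, 6, 11, 35, 24, 93, 51]
Place pivot at 5: [40, 6, 11, 35, 24, 51, 93]

Partitioned: [40, 6, 11, 35, 24, 51, 93]


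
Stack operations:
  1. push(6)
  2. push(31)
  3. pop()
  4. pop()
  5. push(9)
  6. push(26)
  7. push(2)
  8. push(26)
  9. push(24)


push(6) -> [6]
push(31) -> [6, 31]
pop()->31, [6]
pop()->6, []
push(9) -> [9]
push(26) -> [9, 26]
push(2) -> [9, 26, 2]
push(26) -> [9, 26, 2, 26]
push(24) -> [9, 26, 2, 26, 24]

Final stack: [9, 26, 2, 26, 24]


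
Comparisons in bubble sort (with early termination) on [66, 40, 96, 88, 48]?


Algorithm: bubble sort (with early termination)
Input: [66, 40, 96, 88, 48]
Sorted: [40, 48, 66, 88, 96]

10


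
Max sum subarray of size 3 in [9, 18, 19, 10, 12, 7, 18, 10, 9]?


[0:3]: 46
[1:4]: 47
[2:5]: 41
[3:6]: 29
[4:7]: 37
[5:8]: 35
[6:9]: 37

Max: 47 at [1:4]


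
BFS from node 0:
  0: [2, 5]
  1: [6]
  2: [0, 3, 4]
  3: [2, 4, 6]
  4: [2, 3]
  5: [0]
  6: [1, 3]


Visit 0, enqueue [2, 5]
Visit 2, enqueue [3, 4]
Visit 5, enqueue []
Visit 3, enqueue [6]
Visit 4, enqueue []
Visit 6, enqueue [1]
Visit 1, enqueue []

BFS order: [0, 2, 5, 3, 4, 6, 1]


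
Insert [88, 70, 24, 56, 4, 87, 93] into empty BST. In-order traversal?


Insert 88: root
Insert 70: L from 88
Insert 24: L from 88 -> L from 70
Insert 56: L from 88 -> L from 70 -> R from 24
Insert 4: L from 88 -> L from 70 -> L from 24
Insert 87: L from 88 -> R from 70
Insert 93: R from 88

In-order: [4, 24, 56, 70, 87, 88, 93]


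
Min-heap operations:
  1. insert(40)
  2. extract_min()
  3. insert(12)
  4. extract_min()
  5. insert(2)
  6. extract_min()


insert(40) -> [40]
extract_min()->40, []
insert(12) -> [12]
extract_min()->12, []
insert(2) -> [2]
extract_min()->2, []

Final heap: []


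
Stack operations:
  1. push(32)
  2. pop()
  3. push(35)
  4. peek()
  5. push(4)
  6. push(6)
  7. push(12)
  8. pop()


push(32) -> [32]
pop()->32, []
push(35) -> [35]
peek()->35
push(4) -> [35, 4]
push(6) -> [35, 4, 6]
push(12) -> [35, 4, 6, 12]
pop()->12, [35, 4, 6]

Final stack: [35, 4, 6]


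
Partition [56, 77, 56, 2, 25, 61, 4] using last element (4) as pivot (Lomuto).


Pivot: 4
  2 <= 4: swap -> [2, 77, 56, 56, 25, 61, 4]
Place pivot at 1: [2, 4, 56, 56, 25, 61, 77]

Partitioned: [2, 4, 56, 56, 25, 61, 77]


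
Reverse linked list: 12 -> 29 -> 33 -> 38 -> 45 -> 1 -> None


Step 1: curr=12, set curr.next=prev(None) | reversed so far: 12
Step 2: curr=29, set curr.next=prev(12) | reversed so far: 29 -> 12
Step 3: curr=33, set curr.next=prev(29) | reversed so far: 33 -> 29 -> 12
Step 4: curr=38, set curr.next=prev(33) | reversed so far: 38 -> 33 -> 29 -> 12
Step 5: curr=45, set curr.next=prev(38) | reversed so far: 45 -> 38 -> 33 -> 29 -> 12
Step 6: curr=1, set curr.next=prev(45) | reversed so far: 1 -> 45 -> 38 -> 33 -> 29 -> 12

1 -> 45 -> 38 -> 33 -> 29 -> 12 -> None


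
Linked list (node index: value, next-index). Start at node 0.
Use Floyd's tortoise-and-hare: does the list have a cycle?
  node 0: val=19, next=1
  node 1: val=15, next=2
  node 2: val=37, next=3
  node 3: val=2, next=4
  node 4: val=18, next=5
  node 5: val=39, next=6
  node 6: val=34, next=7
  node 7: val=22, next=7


Floyd's tortoise (slow, +1) and hare (fast, +2):
  init: slow=0, fast=0
  step 1: slow=1, fast=2
  step 2: slow=2, fast=4
  step 3: slow=3, fast=6
  step 4: slow=4, fast=7
  step 5: slow=5, fast=7
  step 6: slow=6, fast=7
  step 7: slow=7, fast=7
  slow == fast at node 7: cycle detected

Cycle: yes


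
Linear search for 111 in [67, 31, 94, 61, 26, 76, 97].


i=0: 67!=111
i=1: 31!=111
i=2: 94!=111
i=3: 61!=111
i=4: 26!=111
i=5: 76!=111
i=6: 97!=111

Not found, 7 comps


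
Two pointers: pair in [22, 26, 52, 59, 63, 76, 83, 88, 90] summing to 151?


lo=0(22)+hi=8(90)=112
lo=1(26)+hi=8(90)=116
lo=2(52)+hi=8(90)=142
lo=3(59)+hi=8(90)=149
lo=4(63)+hi=8(90)=153
lo=4(63)+hi=7(88)=151

Yes: 63+88=151


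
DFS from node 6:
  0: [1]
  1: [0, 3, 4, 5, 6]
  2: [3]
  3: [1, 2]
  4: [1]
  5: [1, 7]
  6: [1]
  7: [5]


Visit 6, push [1]
Visit 1, push [5, 4, 3, 0]
Visit 0, push []
Visit 3, push [2]
Visit 2, push []
Visit 4, push []
Visit 5, push [7]
Visit 7, push []

DFS order: [6, 1, 0, 3, 2, 4, 5, 7]


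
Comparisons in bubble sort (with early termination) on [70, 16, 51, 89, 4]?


Algorithm: bubble sort (with early termination)
Input: [70, 16, 51, 89, 4]
Sorted: [4, 16, 51, 70, 89]

10


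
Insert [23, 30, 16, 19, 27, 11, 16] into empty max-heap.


Insert 23: [23]
Insert 30: [30, 23]
Insert 16: [30, 23, 16]
Insert 19: [30, 23, 16, 19]
Insert 27: [30, 27, 16, 19, 23]
Insert 11: [30, 27, 16, 19, 23, 11]
Insert 16: [30, 27, 16, 19, 23, 11, 16]

Final heap: [30, 27, 16, 19, 23, 11, 16]


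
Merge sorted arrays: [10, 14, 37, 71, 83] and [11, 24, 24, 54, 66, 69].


Take 10 from A
Take 11 from B
Take 14 from A
Take 24 from B
Take 24 from B
Take 37 from A
Take 54 from B
Take 66 from B
Take 69 from B

Merged: [10, 11, 14, 24, 24, 37, 54, 66, 69, 71, 83]


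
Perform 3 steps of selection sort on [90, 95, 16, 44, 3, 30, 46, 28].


Initial: [90, 95, 16, 44, 3, 30, 46, 28]
Step 1: min=3 at 4
  Swap: [3, 95, 16, 44, 90, 30, 46, 28]
Step 2: min=16 at 2
  Swap: [3, 16, 95, 44, 90, 30, 46, 28]
Step 3: min=28 at 7
  Swap: [3, 16, 28, 44, 90, 30, 46, 95]

After 3 steps: [3, 16, 28, 44, 90, 30, 46, 95]


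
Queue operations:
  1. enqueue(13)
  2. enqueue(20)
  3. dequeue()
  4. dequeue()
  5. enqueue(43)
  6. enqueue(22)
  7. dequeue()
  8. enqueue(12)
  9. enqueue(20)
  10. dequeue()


enqueue(13) -> [13]
enqueue(20) -> [13, 20]
dequeue()->13, [20]
dequeue()->20, []
enqueue(43) -> [43]
enqueue(22) -> [43, 22]
dequeue()->43, [22]
enqueue(12) -> [22, 12]
enqueue(20) -> [22, 12, 20]
dequeue()->22, [12, 20]

Final queue: [12, 20]


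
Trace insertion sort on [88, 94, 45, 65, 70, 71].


Initial: [88, 94, 45, 65, 70, 71]
Insert 94: [88, 94, 45, 65, 70, 71]
Insert 45: [45, 88, 94, 65, 70, 71]
Insert 65: [45, 65, 88, 94, 70, 71]
Insert 70: [45, 65, 70, 88, 94, 71]
Insert 71: [45, 65, 70, 71, 88, 94]

Sorted: [45, 65, 70, 71, 88, 94]


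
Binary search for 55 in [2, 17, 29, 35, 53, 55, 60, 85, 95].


Step 1: lo=0, hi=8, mid=4, val=53
Step 2: lo=5, hi=8, mid=6, val=60
Step 3: lo=5, hi=5, mid=5, val=55

Found at index 5


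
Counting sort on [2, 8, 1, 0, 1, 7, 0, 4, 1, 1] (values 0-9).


Input: [2, 8, 1, 0, 1, 7, 0, 4, 1, 1]
Counts: [2, 4, 1, 0, 1, 0, 0, 1, 1, 0]

Sorted: [0, 0, 1, 1, 1, 1, 2, 4, 7, 8]


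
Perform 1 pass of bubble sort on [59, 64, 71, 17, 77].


Initial: [59, 64, 71, 17, 77]
Pass 1: [59, 64, 17, 71, 77] (1 swaps)

After 1 pass: [59, 64, 17, 71, 77]


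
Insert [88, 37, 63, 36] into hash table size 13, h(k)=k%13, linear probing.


Insert 88: h=10 -> slot 10
Insert 37: h=11 -> slot 11
Insert 63: h=11, 1 probes -> slot 12
Insert 36: h=10, 3 probes -> slot 0

Table: [36, None, None, None, None, None, None, None, None, None, 88, 37, 63]


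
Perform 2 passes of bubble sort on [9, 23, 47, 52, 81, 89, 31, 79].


Initial: [9, 23, 47, 52, 81, 89, 31, 79]
Pass 1: [9, 23, 47, 52, 81, 31, 79, 89] (2 swaps)
Pass 2: [9, 23, 47, 52, 31, 79, 81, 89] (2 swaps)

After 2 passes: [9, 23, 47, 52, 31, 79, 81, 89]


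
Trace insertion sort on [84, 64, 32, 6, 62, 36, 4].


Initial: [84, 64, 32, 6, 62, 36, 4]
Insert 64: [64, 84, 32, 6, 62, 36, 4]
Insert 32: [32, 64, 84, 6, 62, 36, 4]
Insert 6: [6, 32, 64, 84, 62, 36, 4]
Insert 62: [6, 32, 62, 64, 84, 36, 4]
Insert 36: [6, 32, 36, 62, 64, 84, 4]
Insert 4: [4, 6, 32, 36, 62, 64, 84]

Sorted: [4, 6, 32, 36, 62, 64, 84]


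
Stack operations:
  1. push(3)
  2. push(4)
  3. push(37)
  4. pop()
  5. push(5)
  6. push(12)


push(3) -> [3]
push(4) -> [3, 4]
push(37) -> [3, 4, 37]
pop()->37, [3, 4]
push(5) -> [3, 4, 5]
push(12) -> [3, 4, 5, 12]

Final stack: [3, 4, 5, 12]


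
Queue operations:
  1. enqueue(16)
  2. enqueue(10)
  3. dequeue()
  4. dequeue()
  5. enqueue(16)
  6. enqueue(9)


enqueue(16) -> [16]
enqueue(10) -> [16, 10]
dequeue()->16, [10]
dequeue()->10, []
enqueue(16) -> [16]
enqueue(9) -> [16, 9]

Final queue: [16, 9]


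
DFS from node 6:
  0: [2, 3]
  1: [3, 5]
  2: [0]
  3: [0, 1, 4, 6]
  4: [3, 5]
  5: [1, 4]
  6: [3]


Visit 6, push [3]
Visit 3, push [4, 1, 0]
Visit 0, push [2]
Visit 2, push []
Visit 1, push [5]
Visit 5, push [4]
Visit 4, push []

DFS order: [6, 3, 0, 2, 1, 5, 4]


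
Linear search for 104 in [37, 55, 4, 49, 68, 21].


i=0: 37!=104
i=1: 55!=104
i=2: 4!=104
i=3: 49!=104
i=4: 68!=104
i=5: 21!=104

Not found, 6 comps


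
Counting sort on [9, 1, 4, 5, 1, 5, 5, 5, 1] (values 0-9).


Input: [9, 1, 4, 5, 1, 5, 5, 5, 1]
Counts: [0, 3, 0, 0, 1, 4, 0, 0, 0, 1]

Sorted: [1, 1, 1, 4, 5, 5, 5, 5, 9]


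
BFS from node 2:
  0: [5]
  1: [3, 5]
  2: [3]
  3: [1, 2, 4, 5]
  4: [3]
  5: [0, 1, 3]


Visit 2, enqueue [3]
Visit 3, enqueue [1, 4, 5]
Visit 1, enqueue []
Visit 4, enqueue []
Visit 5, enqueue [0]
Visit 0, enqueue []

BFS order: [2, 3, 1, 4, 5, 0]


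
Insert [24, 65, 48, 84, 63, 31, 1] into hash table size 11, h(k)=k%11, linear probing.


Insert 24: h=2 -> slot 2
Insert 65: h=10 -> slot 10
Insert 48: h=4 -> slot 4
Insert 84: h=7 -> slot 7
Insert 63: h=8 -> slot 8
Insert 31: h=9 -> slot 9
Insert 1: h=1 -> slot 1

Table: [None, 1, 24, None, 48, None, None, 84, 63, 31, 65]


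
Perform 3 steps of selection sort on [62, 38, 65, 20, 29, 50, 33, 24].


Initial: [62, 38, 65, 20, 29, 50, 33, 24]
Step 1: min=20 at 3
  Swap: [20, 38, 65, 62, 29, 50, 33, 24]
Step 2: min=24 at 7
  Swap: [20, 24, 65, 62, 29, 50, 33, 38]
Step 3: min=29 at 4
  Swap: [20, 24, 29, 62, 65, 50, 33, 38]

After 3 steps: [20, 24, 29, 62, 65, 50, 33, 38]


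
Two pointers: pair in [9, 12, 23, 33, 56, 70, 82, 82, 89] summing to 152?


lo=0(9)+hi=8(89)=98
lo=1(12)+hi=8(89)=101
lo=2(23)+hi=8(89)=112
lo=3(33)+hi=8(89)=122
lo=4(56)+hi=8(89)=145
lo=5(70)+hi=8(89)=159
lo=5(70)+hi=7(82)=152

Yes: 70+82=152


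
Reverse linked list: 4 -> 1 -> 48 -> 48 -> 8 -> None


Step 1: curr=4, set curr.next=prev(None) | reversed so far: 4
Step 2: curr=1, set curr.next=prev(4) | reversed so far: 1 -> 4
Step 3: curr=48, set curr.next=prev(1) | reversed so far: 48 -> 1 -> 4
Step 4: curr=48, set curr.next=prev(48) | reversed so far: 48 -> 48 -> 1 -> 4
Step 5: curr=8, set curr.next=prev(48) | reversed so far: 8 -> 48 -> 48 -> 1 -> 4

8 -> 48 -> 48 -> 1 -> 4 -> None


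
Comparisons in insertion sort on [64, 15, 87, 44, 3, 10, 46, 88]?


Algorithm: insertion sort
Input: [64, 15, 87, 44, 3, 10, 46, 88]
Sorted: [3, 10, 15, 44, 46, 64, 87, 88]

18


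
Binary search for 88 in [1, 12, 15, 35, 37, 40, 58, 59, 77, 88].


Step 1: lo=0, hi=9, mid=4, val=37
Step 2: lo=5, hi=9, mid=7, val=59
Step 3: lo=8, hi=9, mid=8, val=77
Step 4: lo=9, hi=9, mid=9, val=88

Found at index 9


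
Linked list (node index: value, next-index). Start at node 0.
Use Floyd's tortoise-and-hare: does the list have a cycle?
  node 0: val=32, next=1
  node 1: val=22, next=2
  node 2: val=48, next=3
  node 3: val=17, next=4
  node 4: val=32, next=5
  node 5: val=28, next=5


Floyd's tortoise (slow, +1) and hare (fast, +2):
  init: slow=0, fast=0
  step 1: slow=1, fast=2
  step 2: slow=2, fast=4
  step 3: slow=3, fast=5
  step 4: slow=4, fast=5
  step 5: slow=5, fast=5
  slow == fast at node 5: cycle detected

Cycle: yes


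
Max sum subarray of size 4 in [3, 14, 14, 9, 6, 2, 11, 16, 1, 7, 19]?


[0:4]: 40
[1:5]: 43
[2:6]: 31
[3:7]: 28
[4:8]: 35
[5:9]: 30
[6:10]: 35
[7:11]: 43

Max: 43 at [1:5]


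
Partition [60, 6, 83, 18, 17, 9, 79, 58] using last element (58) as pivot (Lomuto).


Pivot: 58
  6 <= 58: swap -> [6, 60, 83, 18, 17, 9, 79, 58]
  18 <= 58: swap -> [6, 18, 83, 60, 17, 9, 79, 58]
  17 <= 58: swap -> [6, 18, 17, 60, 83, 9, 79, 58]
  9 <= 58: swap -> [6, 18, 17, 9, 83, 60, 79, 58]
Place pivot at 4: [6, 18, 17, 9, 58, 60, 79, 83]

Partitioned: [6, 18, 17, 9, 58, 60, 79, 83]


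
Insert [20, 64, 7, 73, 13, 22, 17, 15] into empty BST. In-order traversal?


Insert 20: root
Insert 64: R from 20
Insert 7: L from 20
Insert 73: R from 20 -> R from 64
Insert 13: L from 20 -> R from 7
Insert 22: R from 20 -> L from 64
Insert 17: L from 20 -> R from 7 -> R from 13
Insert 15: L from 20 -> R from 7 -> R from 13 -> L from 17

In-order: [7, 13, 15, 17, 20, 22, 64, 73]


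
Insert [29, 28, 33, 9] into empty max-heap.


Insert 29: [29]
Insert 28: [29, 28]
Insert 33: [33, 28, 29]
Insert 9: [33, 28, 29, 9]

Final heap: [33, 28, 29, 9]


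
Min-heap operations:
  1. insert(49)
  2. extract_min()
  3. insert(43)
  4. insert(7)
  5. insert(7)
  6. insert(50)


insert(49) -> [49]
extract_min()->49, []
insert(43) -> [43]
insert(7) -> [7, 43]
insert(7) -> [7, 43, 7]
insert(50) -> [7, 43, 7, 50]

Final heap: [7, 43, 7, 50]


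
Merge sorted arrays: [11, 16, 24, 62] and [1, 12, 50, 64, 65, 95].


Take 1 from B
Take 11 from A
Take 12 from B
Take 16 from A
Take 24 from A
Take 50 from B
Take 62 from A

Merged: [1, 11, 12, 16, 24, 50, 62, 64, 65, 95]


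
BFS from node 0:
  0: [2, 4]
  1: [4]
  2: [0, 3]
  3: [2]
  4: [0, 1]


Visit 0, enqueue [2, 4]
Visit 2, enqueue [3]
Visit 4, enqueue [1]
Visit 3, enqueue []
Visit 1, enqueue []

BFS order: [0, 2, 4, 3, 1]


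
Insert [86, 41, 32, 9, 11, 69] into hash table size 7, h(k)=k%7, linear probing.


Insert 86: h=2 -> slot 2
Insert 41: h=6 -> slot 6
Insert 32: h=4 -> slot 4
Insert 9: h=2, 1 probes -> slot 3
Insert 11: h=4, 1 probes -> slot 5
Insert 69: h=6, 1 probes -> slot 0

Table: [69, None, 86, 9, 32, 11, 41]


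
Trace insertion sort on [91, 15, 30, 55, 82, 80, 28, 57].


Initial: [91, 15, 30, 55, 82, 80, 28, 57]
Insert 15: [15, 91, 30, 55, 82, 80, 28, 57]
Insert 30: [15, 30, 91, 55, 82, 80, 28, 57]
Insert 55: [15, 30, 55, 91, 82, 80, 28, 57]
Insert 82: [15, 30, 55, 82, 91, 80, 28, 57]
Insert 80: [15, 30, 55, 80, 82, 91, 28, 57]
Insert 28: [15, 28, 30, 55, 80, 82, 91, 57]
Insert 57: [15, 28, 30, 55, 57, 80, 82, 91]

Sorted: [15, 28, 30, 55, 57, 80, 82, 91]


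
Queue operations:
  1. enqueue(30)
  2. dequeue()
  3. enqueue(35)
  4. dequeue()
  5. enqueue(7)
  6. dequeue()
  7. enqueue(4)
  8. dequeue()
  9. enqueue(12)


enqueue(30) -> [30]
dequeue()->30, []
enqueue(35) -> [35]
dequeue()->35, []
enqueue(7) -> [7]
dequeue()->7, []
enqueue(4) -> [4]
dequeue()->4, []
enqueue(12) -> [12]

Final queue: [12]


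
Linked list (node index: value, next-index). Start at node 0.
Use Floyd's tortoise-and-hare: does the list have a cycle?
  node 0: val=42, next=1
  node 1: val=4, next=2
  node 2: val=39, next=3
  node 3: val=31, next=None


Floyd's tortoise (slow, +1) and hare (fast, +2):
  init: slow=0, fast=0
  step 1: slow=1, fast=2
  step 2: fast 2->3->None, no cycle

Cycle: no


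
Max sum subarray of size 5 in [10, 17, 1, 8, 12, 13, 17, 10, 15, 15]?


[0:5]: 48
[1:6]: 51
[2:7]: 51
[3:8]: 60
[4:9]: 67
[5:10]: 70

Max: 70 at [5:10]


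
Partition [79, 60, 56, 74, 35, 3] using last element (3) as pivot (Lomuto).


Pivot: 3
Place pivot at 0: [3, 60, 56, 74, 35, 79]

Partitioned: [3, 60, 56, 74, 35, 79]


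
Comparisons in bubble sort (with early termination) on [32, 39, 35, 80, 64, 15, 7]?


Algorithm: bubble sort (with early termination)
Input: [32, 39, 35, 80, 64, 15, 7]
Sorted: [7, 15, 32, 35, 39, 64, 80]

21


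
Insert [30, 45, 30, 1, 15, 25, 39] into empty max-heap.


Insert 30: [30]
Insert 45: [45, 30]
Insert 30: [45, 30, 30]
Insert 1: [45, 30, 30, 1]
Insert 15: [45, 30, 30, 1, 15]
Insert 25: [45, 30, 30, 1, 15, 25]
Insert 39: [45, 30, 39, 1, 15, 25, 30]

Final heap: [45, 30, 39, 1, 15, 25, 30]


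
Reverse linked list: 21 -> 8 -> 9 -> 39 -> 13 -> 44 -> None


Step 1: curr=21, set curr.next=prev(None) | reversed so far: 21
Step 2: curr=8, set curr.next=prev(21) | reversed so far: 8 -> 21
Step 3: curr=9, set curr.next=prev(8) | reversed so far: 9 -> 8 -> 21
Step 4: curr=39, set curr.next=prev(9) | reversed so far: 39 -> 9 -> 8 -> 21
Step 5: curr=13, set curr.next=prev(39) | reversed so far: 13 -> 39 -> 9 -> 8 -> 21
Step 6: curr=44, set curr.next=prev(13) | reversed so far: 44 -> 13 -> 39 -> 9 -> 8 -> 21

44 -> 13 -> 39 -> 9 -> 8 -> 21 -> None


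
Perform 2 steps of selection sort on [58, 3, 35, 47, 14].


Initial: [58, 3, 35, 47, 14]
Step 1: min=3 at 1
  Swap: [3, 58, 35, 47, 14]
Step 2: min=14 at 4
  Swap: [3, 14, 35, 47, 58]

After 2 steps: [3, 14, 35, 47, 58]


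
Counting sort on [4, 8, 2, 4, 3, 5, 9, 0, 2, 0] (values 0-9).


Input: [4, 8, 2, 4, 3, 5, 9, 0, 2, 0]
Counts: [2, 0, 2, 1, 2, 1, 0, 0, 1, 1]

Sorted: [0, 0, 2, 2, 3, 4, 4, 5, 8, 9]


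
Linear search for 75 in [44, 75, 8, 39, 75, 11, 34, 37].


i=0: 44!=75
i=1: 75==75 found!

Found at 1, 2 comps


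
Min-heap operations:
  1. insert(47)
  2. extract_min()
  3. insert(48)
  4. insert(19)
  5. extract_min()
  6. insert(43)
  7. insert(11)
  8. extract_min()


insert(47) -> [47]
extract_min()->47, []
insert(48) -> [48]
insert(19) -> [19, 48]
extract_min()->19, [48]
insert(43) -> [43, 48]
insert(11) -> [11, 48, 43]
extract_min()->11, [43, 48]

Final heap: [43, 48]


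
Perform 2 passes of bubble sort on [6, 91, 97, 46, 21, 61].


Initial: [6, 91, 97, 46, 21, 61]
Pass 1: [6, 91, 46, 21, 61, 97] (3 swaps)
Pass 2: [6, 46, 21, 61, 91, 97] (3 swaps)

After 2 passes: [6, 46, 21, 61, 91, 97]


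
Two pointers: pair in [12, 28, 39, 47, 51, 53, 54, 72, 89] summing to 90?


lo=0(12)+hi=8(89)=101
lo=0(12)+hi=7(72)=84
lo=1(28)+hi=7(72)=100
lo=1(28)+hi=6(54)=82
lo=2(39)+hi=6(54)=93
lo=2(39)+hi=5(53)=92
lo=2(39)+hi=4(51)=90

Yes: 39+51=90


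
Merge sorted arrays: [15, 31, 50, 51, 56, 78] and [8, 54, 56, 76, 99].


Take 8 from B
Take 15 from A
Take 31 from A
Take 50 from A
Take 51 from A
Take 54 from B
Take 56 from A
Take 56 from B
Take 76 from B
Take 78 from A

Merged: [8, 15, 31, 50, 51, 54, 56, 56, 76, 78, 99]


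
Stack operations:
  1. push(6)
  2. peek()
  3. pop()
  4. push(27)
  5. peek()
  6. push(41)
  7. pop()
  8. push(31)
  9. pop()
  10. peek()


push(6) -> [6]
peek()->6
pop()->6, []
push(27) -> [27]
peek()->27
push(41) -> [27, 41]
pop()->41, [27]
push(31) -> [27, 31]
pop()->31, [27]
peek()->27

Final stack: [27]
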